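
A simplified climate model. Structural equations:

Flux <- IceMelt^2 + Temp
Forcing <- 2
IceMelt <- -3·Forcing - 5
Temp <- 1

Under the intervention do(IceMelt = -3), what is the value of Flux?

10

The intervention breaks the incoming arrows to IceMelt: IceMelt <- -3·Forcing - 5 no longer applies, and IceMelt = -3.
Flux = IceMelt^2 + Temp  [with IceMelt=-3, Temp=1]  = 10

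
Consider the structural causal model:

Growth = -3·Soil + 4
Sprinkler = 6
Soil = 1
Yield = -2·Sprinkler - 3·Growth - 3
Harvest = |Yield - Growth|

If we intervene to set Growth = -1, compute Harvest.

do(Growth=-1) replaces the equation Growth = -3·Soil + 4 with the constant Growth = -1.
Yield = -2·Sprinkler - 3·Growth - 3  [with Sprinkler=6, Growth=-1]  = -12
Harvest = |Yield - Growth|  [with Yield=-12, Growth=-1]  = 11

11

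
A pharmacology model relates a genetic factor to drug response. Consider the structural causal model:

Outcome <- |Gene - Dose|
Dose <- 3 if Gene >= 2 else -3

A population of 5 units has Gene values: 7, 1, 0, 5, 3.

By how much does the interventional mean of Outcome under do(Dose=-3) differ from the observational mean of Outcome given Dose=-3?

2.7

The intervention sets Dose=-3 in all 5 units regardless of Gene. Recomputing Outcome per unit gives 10, 4, 3, 8, 6; average 6.2.
Observing Dose=-3 restricts to units where Dose's equation naturally yields -3: Gene ∈ {1, 0}. In that subpopulation Outcome = 4, 3, mean 3.5.
Difference = 6.2 − 3.5 = 2.7.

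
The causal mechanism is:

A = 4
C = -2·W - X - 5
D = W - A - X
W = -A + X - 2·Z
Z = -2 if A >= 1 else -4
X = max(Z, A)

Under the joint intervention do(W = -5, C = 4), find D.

The joint intervention fixes W = -5, C = 4, removing each variable's own equation.
Z = -2 if A >= 1 else -4  [with A=4]  = -2
X = max(Z, A)  [with Z=-2, A=4]  = 4
D = W - A - X  [with W=-5, A=4, X=4]  = -13

-13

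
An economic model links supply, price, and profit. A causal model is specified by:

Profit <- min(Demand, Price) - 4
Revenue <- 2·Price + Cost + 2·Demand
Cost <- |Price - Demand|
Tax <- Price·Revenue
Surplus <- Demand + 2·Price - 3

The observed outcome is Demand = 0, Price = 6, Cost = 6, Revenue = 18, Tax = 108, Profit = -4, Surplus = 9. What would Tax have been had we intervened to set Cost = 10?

do(Cost=10) replaces the equation Cost <- |Price - Demand| with the constant Cost = 10.
Revenue = 2·Price + Cost + 2·Demand  [with Price=6, Cost=10, Demand=0]  = 22
Tax = Price·Revenue  [with Price=6, Revenue=22]  = 132

132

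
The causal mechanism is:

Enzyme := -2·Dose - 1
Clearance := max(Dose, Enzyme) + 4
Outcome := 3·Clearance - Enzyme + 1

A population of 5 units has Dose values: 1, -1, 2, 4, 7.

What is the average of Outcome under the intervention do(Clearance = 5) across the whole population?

22.2

The intervention sets Clearance=5 in all 5 units regardless of Dose. Recomputing Outcome per unit gives 19, 15, 21, 25, 31; average 22.2.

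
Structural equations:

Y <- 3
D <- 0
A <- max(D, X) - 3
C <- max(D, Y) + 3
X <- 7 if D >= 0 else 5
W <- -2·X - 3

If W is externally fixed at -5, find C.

do(W=-5) replaces the equation W <- -2·X - 3 with the constant W = -5.
C is not downstream of the intervention, so its value is determined by the original equations.
C = max(D, Y) + 3  [with D=0, Y=3]  = 6

6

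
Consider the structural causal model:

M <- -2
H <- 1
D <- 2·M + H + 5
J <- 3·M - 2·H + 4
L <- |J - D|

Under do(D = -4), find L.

0

do(D=-4) replaces the equation D <- 2·M + H + 5 with the constant D = -4.
J = 3·M - 2·H + 4  [with M=-2, H=1]  = -4
L = |J - D|  [with J=-4, D=-4]  = 0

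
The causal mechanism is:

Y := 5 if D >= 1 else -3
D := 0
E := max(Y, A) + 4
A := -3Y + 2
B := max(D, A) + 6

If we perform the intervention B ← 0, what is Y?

-3

Under do(B=0), the mechanism B := max(D, A) + 6 is discarded; B is fixed at 0.
No directed path runs from B to Y, so Y keeps its natural value.
Y = 5 if D >= 1 else -3  [with D=0]  = -3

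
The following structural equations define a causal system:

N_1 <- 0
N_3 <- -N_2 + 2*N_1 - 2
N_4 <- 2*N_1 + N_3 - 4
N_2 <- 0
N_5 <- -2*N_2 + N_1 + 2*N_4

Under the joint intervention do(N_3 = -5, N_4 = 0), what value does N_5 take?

0

Setting N_3 = -5, N_4 = 0 by intervention discards those variables' equations.
N_5 = -2*N_2 + N_1 + 2*N_4  [with N_2=0, N_1=0, N_4=0]  = 0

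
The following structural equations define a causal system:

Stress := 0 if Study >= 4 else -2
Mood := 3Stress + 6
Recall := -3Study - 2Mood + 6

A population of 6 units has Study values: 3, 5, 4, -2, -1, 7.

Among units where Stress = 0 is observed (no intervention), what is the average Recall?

Conditioning on Stress=0 selects the 3 unit(s) with Study ∈ {5, 4, 7}. Their Recall values: -21, -18, -27. Mean = -22.

-22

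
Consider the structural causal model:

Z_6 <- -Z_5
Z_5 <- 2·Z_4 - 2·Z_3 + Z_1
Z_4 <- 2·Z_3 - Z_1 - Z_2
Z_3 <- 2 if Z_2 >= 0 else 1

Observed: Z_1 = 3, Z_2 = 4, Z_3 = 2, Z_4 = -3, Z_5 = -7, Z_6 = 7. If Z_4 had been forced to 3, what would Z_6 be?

-5

Under do(Z_4=3), the mechanism Z_4 <- 2·Z_3 - Z_1 - Z_2 is discarded; Z_4 is fixed at 3.
Z_3 = 2 if Z_2 >= 0 else 1  [with Z_2=4]  = 2
Z_5 = 2·Z_4 - 2·Z_3 + Z_1  [with Z_4=3, Z_3=2, Z_1=3]  = 5
Z_6 = -Z_5  [with Z_5=5]  = -5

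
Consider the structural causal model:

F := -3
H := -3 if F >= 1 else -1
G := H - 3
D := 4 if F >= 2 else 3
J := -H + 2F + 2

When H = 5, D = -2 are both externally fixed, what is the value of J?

-9

Setting H = 5, D = -2 by intervention discards those variables' equations.
J = -H + 2F + 2  [with H=5, F=-3]  = -9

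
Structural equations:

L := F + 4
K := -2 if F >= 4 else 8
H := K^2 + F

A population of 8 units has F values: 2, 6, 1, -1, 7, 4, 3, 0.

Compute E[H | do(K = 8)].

66.75

do(K=8) breaks K's dependence on F. With K=8 fixed, H across the units is 66, 70, 65, 63, 71, 68, 67, 64, mean 66.75.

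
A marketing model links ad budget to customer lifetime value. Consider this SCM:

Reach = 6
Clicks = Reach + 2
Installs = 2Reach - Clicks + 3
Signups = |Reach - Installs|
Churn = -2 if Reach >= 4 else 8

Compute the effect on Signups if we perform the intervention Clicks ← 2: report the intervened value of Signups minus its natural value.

Under do(Clicks=2), the mechanism Clicks = Reach + 2 is discarded; Clicks is fixed at 2.
Installs = 2Reach - Clicks + 3  [with Reach=6, Clicks=2]  = 13
Signups = |Reach - Installs|  [with Reach=6, Installs=13]  = 7
Without intervention: Clicks = Reach + 2  [with Reach=6]  = 8; Installs = 2Reach - Clicks + 3  [with Reach=6, Clicks=8]  = 7; Signups = |Reach - Installs|  [with Reach=6, Installs=7]  = 1.
Change = 7 − 1 = 6.

6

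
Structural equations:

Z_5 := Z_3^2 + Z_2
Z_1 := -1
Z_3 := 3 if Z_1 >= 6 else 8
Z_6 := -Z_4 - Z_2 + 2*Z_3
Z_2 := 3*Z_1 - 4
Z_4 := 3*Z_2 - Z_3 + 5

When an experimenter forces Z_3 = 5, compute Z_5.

do(Z_3=5) replaces the equation Z_3 := 3 if Z_1 >= 6 else 8 with the constant Z_3 = 5.
Z_2 = 3*Z_1 - 4  [with Z_1=-1]  = -7
Z_5 = Z_3^2 + Z_2  [with Z_3=5, Z_2=-7]  = 18

18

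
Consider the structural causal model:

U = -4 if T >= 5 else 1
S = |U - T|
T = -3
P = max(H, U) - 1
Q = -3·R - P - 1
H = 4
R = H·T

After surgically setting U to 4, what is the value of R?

Under do(U=4), the mechanism U = -4 if T >= 5 else 1 is discarded; U is fixed at 4.
Since R is not a descendant of the intervened variable, it is unaffected.
R = H·T  [with H=4, T=-3]  = -12

-12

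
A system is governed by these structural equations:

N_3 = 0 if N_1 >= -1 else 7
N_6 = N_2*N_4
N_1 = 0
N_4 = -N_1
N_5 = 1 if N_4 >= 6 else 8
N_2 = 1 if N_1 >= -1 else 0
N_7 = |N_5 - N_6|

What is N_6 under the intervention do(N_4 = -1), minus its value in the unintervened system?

-1

Under do(N_4=-1), the mechanism N_4 = -N_1 is discarded; N_4 is fixed at -1.
N_2 = 1 if N_1 >= -1 else 0  [with N_1=0]  = 1
N_6 = N_2*N_4  [with N_2=1, N_4=-1]  = -1
Without intervention: N_2 = 1 if N_1 >= -1 else 0  [with N_1=0]  = 1; N_4 = -N_1  [with N_1=0]  = 0; N_6 = N_2*N_4  [with N_2=1, N_4=0]  = 0.
Change = -1 − 0 = -1.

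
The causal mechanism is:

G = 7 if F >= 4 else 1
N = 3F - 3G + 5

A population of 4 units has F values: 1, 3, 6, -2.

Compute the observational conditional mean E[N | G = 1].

Conditioning on G=1 selects the 3 unit(s) with F ∈ {1, 3, -2}. Their N values: 5, 11, -4. Mean = 4.

4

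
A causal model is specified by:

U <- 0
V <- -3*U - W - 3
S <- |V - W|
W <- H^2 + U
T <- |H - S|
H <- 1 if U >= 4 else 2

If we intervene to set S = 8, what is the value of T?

The intervention breaks the incoming arrows to S: S <- |V - W| no longer applies, and S = 8.
H = 1 if U >= 4 else 2  [with U=0]  = 2
T = |H - S|  [with H=2, S=8]  = 6

6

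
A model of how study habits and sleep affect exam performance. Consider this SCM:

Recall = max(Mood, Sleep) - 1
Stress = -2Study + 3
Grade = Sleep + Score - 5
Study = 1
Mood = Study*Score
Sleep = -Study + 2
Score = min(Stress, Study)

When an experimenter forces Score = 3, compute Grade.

The intervention breaks the incoming arrows to Score: Score = min(Stress, Study) no longer applies, and Score = 3.
Sleep = -Study + 2  [with Study=1]  = 1
Grade = Sleep + Score - 5  [with Sleep=1, Score=3]  = -1

-1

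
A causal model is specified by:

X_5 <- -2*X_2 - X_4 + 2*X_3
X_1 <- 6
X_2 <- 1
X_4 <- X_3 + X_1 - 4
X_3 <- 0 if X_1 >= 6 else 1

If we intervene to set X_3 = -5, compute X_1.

6

Under do(X_3=-5), the mechanism X_3 <- 0 if X_1 >= 6 else 1 is discarded; X_3 is fixed at -5.
X_1 is not downstream of the intervention, so its value is determined by the original equations.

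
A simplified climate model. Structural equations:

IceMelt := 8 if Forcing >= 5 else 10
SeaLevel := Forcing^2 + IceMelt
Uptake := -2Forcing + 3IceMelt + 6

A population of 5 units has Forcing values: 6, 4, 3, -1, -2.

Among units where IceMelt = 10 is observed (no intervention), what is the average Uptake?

Observing IceMelt=10 restricts to units where IceMelt's equation naturally yields 10: Forcing ∈ {4, 3, -1, -2}. In that subpopulation Uptake = 28, 30, 38, 40, mean 34.

34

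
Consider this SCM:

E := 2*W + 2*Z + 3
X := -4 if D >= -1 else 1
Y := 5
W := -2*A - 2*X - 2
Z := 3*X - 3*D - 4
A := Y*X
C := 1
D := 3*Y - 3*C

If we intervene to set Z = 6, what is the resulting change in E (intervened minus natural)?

do(Z=6) replaces the equation Z := 3*X - 3*D - 4 with the constant Z = 6.
D = 3*Y - 3*C  [with Y=5, C=1]  = 12
X = -4 if D >= -1 else 1  [with D=12]  = -4
A = Y*X  [with Y=5, X=-4]  = -20
W = -2*A - 2*X - 2  [with A=-20, X=-4]  = 46
E = 2*W + 2*Z + 3  [with W=46, Z=6]  = 107
Without intervention: D = 3*Y - 3*C  [with Y=5, C=1]  = 12; X = -4 if D >= -1 else 1  [with D=12]  = -4; A = Y*X  [with Y=5, X=-4]  = -20; W = -2*A - 2*X - 2  [with A=-20, X=-4]  = 46; Z = 3*X - 3*D - 4  [with X=-4, D=12]  = -52; E = 2*W + 2*Z + 3  [with W=46, Z=-52]  = -9.
Change = 107 − (-9) = 116.

116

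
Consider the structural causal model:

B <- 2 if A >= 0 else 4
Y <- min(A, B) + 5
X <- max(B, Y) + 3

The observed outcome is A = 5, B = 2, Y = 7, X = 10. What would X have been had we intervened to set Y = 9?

12

The intervention breaks the incoming arrows to Y: Y <- min(A, B) + 5 no longer applies, and Y = 9.
B = 2 if A >= 0 else 4  [with A=5]  = 2
X = max(B, Y) + 3  [with B=2, Y=9]  = 12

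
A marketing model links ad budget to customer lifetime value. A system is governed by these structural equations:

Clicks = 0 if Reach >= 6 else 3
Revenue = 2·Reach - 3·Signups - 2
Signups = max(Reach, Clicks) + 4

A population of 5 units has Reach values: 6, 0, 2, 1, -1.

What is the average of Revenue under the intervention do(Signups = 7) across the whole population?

do(Signups=7) breaks Signups's dependence on Reach. With Signups=7 fixed, Revenue across the units is -11, -23, -19, -21, -25, mean -19.8.

-19.8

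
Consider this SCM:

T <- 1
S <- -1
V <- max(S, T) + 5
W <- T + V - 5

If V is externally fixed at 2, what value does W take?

-2

The intervention breaks the incoming arrows to V: V <- max(S, T) + 5 no longer applies, and V = 2.
W = T + V - 5  [with T=1, V=2]  = -2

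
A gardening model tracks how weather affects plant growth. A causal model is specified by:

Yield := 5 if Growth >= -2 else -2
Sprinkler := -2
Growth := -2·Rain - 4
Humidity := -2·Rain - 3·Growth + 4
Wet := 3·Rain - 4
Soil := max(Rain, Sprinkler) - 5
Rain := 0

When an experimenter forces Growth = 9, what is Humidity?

-23

The intervention breaks the incoming arrows to Growth: Growth := -2·Rain - 4 no longer applies, and Growth = 9.
Humidity = -2·Rain - 3·Growth + 4  [with Rain=0, Growth=9]  = -23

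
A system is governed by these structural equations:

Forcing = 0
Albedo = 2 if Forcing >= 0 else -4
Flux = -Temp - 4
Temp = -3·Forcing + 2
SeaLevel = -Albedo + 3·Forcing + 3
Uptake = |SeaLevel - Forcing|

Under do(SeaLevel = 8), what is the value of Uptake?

Under do(SeaLevel=8), the mechanism SeaLevel = -Albedo + 3·Forcing + 3 is discarded; SeaLevel is fixed at 8.
Uptake = |SeaLevel - Forcing|  [with SeaLevel=8, Forcing=0]  = 8

8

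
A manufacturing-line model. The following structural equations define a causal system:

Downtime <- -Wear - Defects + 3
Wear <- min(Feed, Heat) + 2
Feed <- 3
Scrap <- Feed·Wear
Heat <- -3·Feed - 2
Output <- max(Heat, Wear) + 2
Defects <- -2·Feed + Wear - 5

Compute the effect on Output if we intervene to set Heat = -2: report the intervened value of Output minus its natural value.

9

Under do(Heat=-2), the mechanism Heat <- -3·Feed - 2 is discarded; Heat is fixed at -2.
Wear = min(Feed, Heat) + 2  [with Feed=3, Heat=-2]  = 0
Output = max(Heat, Wear) + 2  [with Heat=-2, Wear=0]  = 2
Without intervention: Heat = -3·Feed - 2  [with Feed=3]  = -11; Wear = min(Feed, Heat) + 2  [with Feed=3, Heat=-11]  = -9; Output = max(Heat, Wear) + 2  [with Heat=-11, Wear=-9]  = -7.
Change = 2 − (-7) = 9.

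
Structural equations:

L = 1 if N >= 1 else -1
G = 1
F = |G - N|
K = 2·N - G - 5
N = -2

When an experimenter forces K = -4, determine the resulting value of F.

3

Under do(K=-4), the mechanism K = 2·N - G - 5 is discarded; K is fixed at -4.
Since F is not a descendant of the intervened variable, it is unaffected.
F = |G - N|  [with G=1, N=-2]  = 3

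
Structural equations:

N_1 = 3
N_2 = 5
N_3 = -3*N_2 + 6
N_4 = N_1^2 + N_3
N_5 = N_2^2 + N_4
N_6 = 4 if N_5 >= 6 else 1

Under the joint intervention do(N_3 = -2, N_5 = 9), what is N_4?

The joint intervention fixes N_3 = -2, N_5 = 9, removing each variable's own equation.
N_4 = N_1^2 + N_3  [with N_1=3, N_3=-2]  = 7

7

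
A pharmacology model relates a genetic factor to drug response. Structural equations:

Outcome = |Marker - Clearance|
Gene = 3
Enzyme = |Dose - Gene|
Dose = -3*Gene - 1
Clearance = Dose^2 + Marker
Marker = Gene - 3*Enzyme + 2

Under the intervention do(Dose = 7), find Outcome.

49

Under do(Dose=7), the mechanism Dose = -3*Gene - 1 is discarded; Dose is fixed at 7.
Enzyme = |Dose - Gene|  [with Dose=7, Gene=3]  = 4
Marker = Gene - 3*Enzyme + 2  [with Gene=3, Enzyme=4]  = -7
Clearance = Dose^2 + Marker  [with Dose=7, Marker=-7]  = 42
Outcome = |Marker - Clearance|  [with Marker=-7, Clearance=42]  = 49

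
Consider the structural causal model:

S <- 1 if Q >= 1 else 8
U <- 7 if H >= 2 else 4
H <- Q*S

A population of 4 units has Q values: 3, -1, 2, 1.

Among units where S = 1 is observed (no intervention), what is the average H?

Conditioning on S=1 selects the 3 unit(s) with Q ∈ {3, 2, 1}. Their H values: 3, 2, 1. Mean = 2.

2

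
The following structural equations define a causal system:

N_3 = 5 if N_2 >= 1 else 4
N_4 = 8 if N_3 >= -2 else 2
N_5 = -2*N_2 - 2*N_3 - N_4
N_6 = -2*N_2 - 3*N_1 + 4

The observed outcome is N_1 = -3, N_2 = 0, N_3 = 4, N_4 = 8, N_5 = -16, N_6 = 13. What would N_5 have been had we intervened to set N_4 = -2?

-6

Intervening sets N_4 = -2 and removes its equation (N_4 = 8 if N_3 >= -2 else 2).
N_3 = 5 if N_2 >= 1 else 4  [with N_2=0]  = 4
N_5 = -2*N_2 - 2*N_3 - N_4  [with N_2=0, N_3=4, N_4=-2]  = -6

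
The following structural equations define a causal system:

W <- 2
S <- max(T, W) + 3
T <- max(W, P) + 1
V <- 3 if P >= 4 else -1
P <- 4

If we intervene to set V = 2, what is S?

The intervention breaks the incoming arrows to V: V <- 3 if P >= 4 else -1 no longer applies, and V = 2.
Since S is not a descendant of the intervened variable, it is unaffected.
T = max(W, P) + 1  [with W=2, P=4]  = 5
S = max(T, W) + 3  [with T=5, W=2]  = 8

8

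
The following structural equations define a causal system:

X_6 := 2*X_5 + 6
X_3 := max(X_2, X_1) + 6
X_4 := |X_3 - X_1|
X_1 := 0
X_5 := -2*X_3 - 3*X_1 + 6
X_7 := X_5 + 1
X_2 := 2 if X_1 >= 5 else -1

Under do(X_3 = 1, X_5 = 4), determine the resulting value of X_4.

The joint intervention fixes X_3 = 1, X_5 = 4, removing each variable's own equation.
X_4 = |X_3 - X_1|  [with X_3=1, X_1=0]  = 1

1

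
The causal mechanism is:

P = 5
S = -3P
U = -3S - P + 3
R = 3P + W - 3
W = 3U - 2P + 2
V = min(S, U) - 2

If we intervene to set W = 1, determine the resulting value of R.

13

Under do(W=1), the mechanism W = 3U - 2P + 2 is discarded; W is fixed at 1.
R = 3P + W - 3  [with P=5, W=1]  = 13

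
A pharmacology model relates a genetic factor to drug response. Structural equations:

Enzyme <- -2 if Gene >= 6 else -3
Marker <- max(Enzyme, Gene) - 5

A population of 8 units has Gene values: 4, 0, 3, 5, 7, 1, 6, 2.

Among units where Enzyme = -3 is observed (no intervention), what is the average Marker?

Conditioning on Enzyme=-3 selects the 6 unit(s) with Gene ∈ {4, 0, 3, 5, 1, 2}. Their Marker values: -1, -5, -2, 0, -4, -3. Mean = -2.5.

-2.5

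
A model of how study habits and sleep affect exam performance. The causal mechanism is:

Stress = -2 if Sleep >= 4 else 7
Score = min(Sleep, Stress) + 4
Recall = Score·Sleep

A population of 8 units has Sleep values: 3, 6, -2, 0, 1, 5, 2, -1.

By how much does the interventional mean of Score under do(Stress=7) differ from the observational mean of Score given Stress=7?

1.25

Under do(Stress=7), Stress's equation is replaced by Stress=7 for every unit. Per-unit Score: 7, 10, 2, 4, 5, 9, 6, 3. Mean = 5.75.
Conditioning on Stress=7 selects the 6 unit(s) with Sleep ∈ {3, -2, 0, 1, 2, -1}. Their Score values: 7, 2, 4, 5, 6, 3. Mean = 4.5.
Difference = 5.75 − 4.5 = 1.25.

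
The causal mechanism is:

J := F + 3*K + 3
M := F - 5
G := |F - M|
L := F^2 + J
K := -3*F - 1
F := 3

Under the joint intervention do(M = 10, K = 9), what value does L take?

Setting M = 10, K = 9 by intervention discards those variables' equations.
J = F + 3*K + 3  [with F=3, K=9]  = 33
L = F^2 + J  [with F=3, J=33]  = 42

42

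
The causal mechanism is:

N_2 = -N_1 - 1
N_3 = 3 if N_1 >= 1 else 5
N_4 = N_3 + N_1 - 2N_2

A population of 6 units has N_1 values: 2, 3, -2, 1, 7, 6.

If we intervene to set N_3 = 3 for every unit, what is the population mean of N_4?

The intervention sets N_3=3 in all 6 units regardless of N_1. Recomputing N_4 per unit gives 11, 14, -1, 8, 26, 23; average 13.5.

13.5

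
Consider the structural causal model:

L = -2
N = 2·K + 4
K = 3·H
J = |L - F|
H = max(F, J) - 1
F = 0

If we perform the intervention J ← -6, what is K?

-3

do(J=-6) replaces the equation J = |L - F| with the constant J = -6.
H = max(F, J) - 1  [with F=0, J=-6]  = -1
K = 3·H  [with H=-1]  = -3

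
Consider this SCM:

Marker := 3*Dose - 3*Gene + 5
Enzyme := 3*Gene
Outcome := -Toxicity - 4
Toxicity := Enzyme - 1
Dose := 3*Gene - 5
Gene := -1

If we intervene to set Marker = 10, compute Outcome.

0

Under do(Marker=10), the mechanism Marker := 3*Dose - 3*Gene + 5 is discarded; Marker is fixed at 10.
Since Outcome is not a descendant of the intervened variable, it is unaffected.
Enzyme = 3*Gene  [with Gene=-1]  = -3
Toxicity = Enzyme - 1  [with Enzyme=-3]  = -4
Outcome = -Toxicity - 4  [with Toxicity=-4]  = 0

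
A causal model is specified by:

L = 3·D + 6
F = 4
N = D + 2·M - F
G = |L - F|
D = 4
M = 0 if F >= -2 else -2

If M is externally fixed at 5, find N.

10

Intervening sets M = 5 and removes its equation (M = 0 if F >= -2 else -2).
N = D + 2·M - F  [with D=4, M=5, F=4]  = 10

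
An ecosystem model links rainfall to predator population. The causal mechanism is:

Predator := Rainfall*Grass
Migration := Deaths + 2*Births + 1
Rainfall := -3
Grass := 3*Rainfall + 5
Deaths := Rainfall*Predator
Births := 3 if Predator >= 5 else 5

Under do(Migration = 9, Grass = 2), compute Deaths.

18

The joint intervention fixes Migration = 9, Grass = 2, removing each variable's own equation.
Predator = Rainfall*Grass  [with Rainfall=-3, Grass=2]  = -6
Deaths = Rainfall*Predator  [with Rainfall=-3, Predator=-6]  = 18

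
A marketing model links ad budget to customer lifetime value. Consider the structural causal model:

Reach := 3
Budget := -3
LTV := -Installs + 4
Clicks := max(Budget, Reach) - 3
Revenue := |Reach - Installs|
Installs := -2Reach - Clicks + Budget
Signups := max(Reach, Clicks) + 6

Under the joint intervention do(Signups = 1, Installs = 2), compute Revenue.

1

Setting Signups = 1, Installs = 2 by intervention discards those variables' equations.
Revenue = |Reach - Installs|  [with Reach=3, Installs=2]  = 1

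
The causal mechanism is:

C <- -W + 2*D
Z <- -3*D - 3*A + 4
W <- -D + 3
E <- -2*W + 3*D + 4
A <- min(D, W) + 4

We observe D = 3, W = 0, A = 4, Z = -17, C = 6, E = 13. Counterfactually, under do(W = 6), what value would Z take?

Under do(W=6), the mechanism W <- -D + 3 is discarded; W is fixed at 6.
A = min(D, W) + 4  [with D=3, W=6]  = 7
Z = -3*D - 3*A + 4  [with D=3, A=7]  = -26

-26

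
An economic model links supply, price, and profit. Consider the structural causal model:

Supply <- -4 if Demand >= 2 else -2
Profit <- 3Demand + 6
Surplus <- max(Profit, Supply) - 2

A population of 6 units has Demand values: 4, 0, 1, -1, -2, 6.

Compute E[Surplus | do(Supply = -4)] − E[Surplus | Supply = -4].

-11

Under do(Supply=-4), Supply's equation is replaced by Supply=-4 for every unit. Per-unit Surplus: 16, 4, 7, 1, -2, 22. Mean = 8.
Conditioning on Supply=-4 selects the 2 unit(s) with Demand ∈ {4, 6}. Their Surplus values: 16, 22. Mean = 19.
Difference = 8 − 19 = -11.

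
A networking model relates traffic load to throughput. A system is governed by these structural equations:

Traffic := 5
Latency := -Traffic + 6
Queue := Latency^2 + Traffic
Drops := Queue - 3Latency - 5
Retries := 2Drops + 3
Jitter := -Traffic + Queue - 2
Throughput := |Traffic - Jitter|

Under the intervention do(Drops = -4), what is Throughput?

The intervention breaks the incoming arrows to Drops: Drops := Queue - 3Latency - 5 no longer applies, and Drops = -4.
No directed path runs from Drops to Throughput, so Throughput keeps its natural value.
Latency = -Traffic + 6  [with Traffic=5]  = 1
Queue = Latency^2 + Traffic  [with Latency=1, Traffic=5]  = 6
Jitter = -Traffic + Queue - 2  [with Traffic=5, Queue=6]  = -1
Throughput = |Traffic - Jitter|  [with Traffic=5, Jitter=-1]  = 6

6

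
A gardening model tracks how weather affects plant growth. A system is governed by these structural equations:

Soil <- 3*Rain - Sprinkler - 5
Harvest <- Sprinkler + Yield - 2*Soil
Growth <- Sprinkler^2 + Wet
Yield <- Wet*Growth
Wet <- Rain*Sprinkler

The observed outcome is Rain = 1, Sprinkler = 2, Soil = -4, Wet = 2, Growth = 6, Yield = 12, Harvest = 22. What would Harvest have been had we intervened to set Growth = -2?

Under do(Growth=-2), the mechanism Growth <- Sprinkler^2 + Wet is discarded; Growth is fixed at -2.
Soil = 3*Rain - Sprinkler - 5  [with Rain=1, Sprinkler=2]  = -4
Wet = Rain*Sprinkler  [with Rain=1, Sprinkler=2]  = 2
Yield = Wet*Growth  [with Wet=2, Growth=-2]  = -4
Harvest = Sprinkler + Yield - 2*Soil  [with Sprinkler=2, Yield=-4, Soil=-4]  = 6

6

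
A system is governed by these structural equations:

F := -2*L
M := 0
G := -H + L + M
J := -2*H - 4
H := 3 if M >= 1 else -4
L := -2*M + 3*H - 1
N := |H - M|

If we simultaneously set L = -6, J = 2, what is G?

Setting L = -6, J = 2 by intervention discards those variables' equations.
H = 3 if M >= 1 else -4  [with M=0]  = -4
G = -H + L + M  [with H=-4, L=-6, M=0]  = -2

-2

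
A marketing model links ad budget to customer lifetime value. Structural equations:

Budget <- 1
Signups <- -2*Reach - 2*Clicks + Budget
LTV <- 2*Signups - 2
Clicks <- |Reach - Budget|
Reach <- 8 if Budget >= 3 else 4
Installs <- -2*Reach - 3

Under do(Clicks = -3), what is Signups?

-1

do(Clicks=-3) replaces the equation Clicks <- |Reach - Budget| with the constant Clicks = -3.
Reach = 8 if Budget >= 3 else 4  [with Budget=1]  = 4
Signups = -2*Reach - 2*Clicks + Budget  [with Reach=4, Clicks=-3, Budget=1]  = -1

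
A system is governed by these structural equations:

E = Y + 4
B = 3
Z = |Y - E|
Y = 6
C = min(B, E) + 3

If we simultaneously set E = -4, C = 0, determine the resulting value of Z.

The joint intervention fixes E = -4, C = 0, removing each variable's own equation.
Z = |Y - E|  [with Y=6, E=-4]  = 10

10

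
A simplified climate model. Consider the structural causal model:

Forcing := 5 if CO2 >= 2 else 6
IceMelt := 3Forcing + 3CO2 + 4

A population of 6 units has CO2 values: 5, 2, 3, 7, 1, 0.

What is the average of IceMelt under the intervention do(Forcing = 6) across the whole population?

do(Forcing=6) breaks Forcing's dependence on CO2. With Forcing=6 fixed, IceMelt across the units is 37, 28, 31, 43, 25, 22, mean 31.

31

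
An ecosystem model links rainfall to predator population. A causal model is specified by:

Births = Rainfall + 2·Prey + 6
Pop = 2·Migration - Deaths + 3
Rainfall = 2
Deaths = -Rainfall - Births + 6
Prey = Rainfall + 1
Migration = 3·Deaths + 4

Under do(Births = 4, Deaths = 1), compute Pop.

16

Setting Births = 4, Deaths = 1 by intervention discards those variables' equations.
Migration = 3·Deaths + 4  [with Deaths=1]  = 7
Pop = 2·Migration - Deaths + 3  [with Migration=7, Deaths=1]  = 16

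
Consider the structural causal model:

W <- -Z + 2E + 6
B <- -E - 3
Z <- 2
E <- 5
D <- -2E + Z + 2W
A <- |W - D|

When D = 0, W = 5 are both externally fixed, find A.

5

The joint intervention fixes D = 0, W = 5, removing each variable's own equation.
A = |W - D|  [with W=5, D=0]  = 5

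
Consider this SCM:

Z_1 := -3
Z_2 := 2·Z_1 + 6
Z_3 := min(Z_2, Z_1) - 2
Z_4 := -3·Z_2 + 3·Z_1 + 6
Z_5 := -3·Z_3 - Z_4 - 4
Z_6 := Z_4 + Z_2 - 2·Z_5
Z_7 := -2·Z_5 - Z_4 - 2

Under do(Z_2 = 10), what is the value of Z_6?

Under do(Z_2=10), the mechanism Z_2 := 2·Z_1 + 6 is discarded; Z_2 is fixed at 10.
Z_3 = min(Z_2, Z_1) - 2  [with Z_2=10, Z_1=-3]  = -5
Z_4 = -3·Z_2 + 3·Z_1 + 6  [with Z_2=10, Z_1=-3]  = -33
Z_5 = -3·Z_3 - Z_4 - 4  [with Z_3=-5, Z_4=-33]  = 44
Z_6 = Z_4 + Z_2 - 2·Z_5  [with Z_4=-33, Z_2=10, Z_5=44]  = -111

-111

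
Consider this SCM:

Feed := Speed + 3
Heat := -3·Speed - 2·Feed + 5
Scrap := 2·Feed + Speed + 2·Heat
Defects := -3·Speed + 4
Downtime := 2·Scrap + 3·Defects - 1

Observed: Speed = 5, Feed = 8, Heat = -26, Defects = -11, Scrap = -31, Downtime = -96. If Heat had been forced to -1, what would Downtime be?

4

The intervention breaks the incoming arrows to Heat: Heat := -3·Speed - 2·Feed + 5 no longer applies, and Heat = -1.
Feed = Speed + 3  [with Speed=5]  = 8
Defects = -3·Speed + 4  [with Speed=5]  = -11
Scrap = 2·Feed + Speed + 2·Heat  [with Feed=8, Speed=5, Heat=-1]  = 19
Downtime = 2·Scrap + 3·Defects - 1  [with Scrap=19, Defects=-11]  = 4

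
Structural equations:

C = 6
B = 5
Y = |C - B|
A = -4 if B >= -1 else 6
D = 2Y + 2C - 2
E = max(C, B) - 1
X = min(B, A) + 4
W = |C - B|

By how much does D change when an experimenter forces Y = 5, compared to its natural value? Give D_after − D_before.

8

do(Y=5) replaces the equation Y = |C - B| with the constant Y = 5.
D = 2Y + 2C - 2  [with Y=5, C=6]  = 20
Without intervention: Y = |C - B|  [with C=6, B=5]  = 1; D = 2Y + 2C - 2  [with Y=1, C=6]  = 12.
Change = 20 − 12 = 8.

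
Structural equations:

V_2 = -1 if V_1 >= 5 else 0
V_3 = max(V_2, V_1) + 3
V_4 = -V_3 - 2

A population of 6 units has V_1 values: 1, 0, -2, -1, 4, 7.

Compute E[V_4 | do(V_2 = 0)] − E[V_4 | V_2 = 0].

-1

Every unit gets V_2=0 under the intervention. V_4 values become -6, -5, -5, -5, -9, -12; E[V_4|do(V_2=0)] = -7.
E[V_4|V_2=0] averages over only the 5 units with V_2=0 (V_1 = 1, 0, -2, -1, 4): V_4 = -6, -5, -5, -5, -9, mean -6.
Difference = -7 − (-6) = -1.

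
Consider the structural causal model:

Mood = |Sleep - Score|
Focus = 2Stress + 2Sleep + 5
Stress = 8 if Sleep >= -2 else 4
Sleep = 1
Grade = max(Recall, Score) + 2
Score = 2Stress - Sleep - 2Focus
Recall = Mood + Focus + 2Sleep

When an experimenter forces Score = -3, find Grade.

31

The intervention breaks the incoming arrows to Score: Score = 2Stress - Sleep - 2Focus no longer applies, and Score = -3.
Stress = 8 if Sleep >= -2 else 4  [with Sleep=1]  = 8
Focus = 2Stress + 2Sleep + 5  [with Stress=8, Sleep=1]  = 23
Mood = |Sleep - Score|  [with Sleep=1, Score=-3]  = 4
Recall = Mood + Focus + 2Sleep  [with Mood=4, Focus=23, Sleep=1]  = 29
Grade = max(Recall, Score) + 2  [with Recall=29, Score=-3]  = 31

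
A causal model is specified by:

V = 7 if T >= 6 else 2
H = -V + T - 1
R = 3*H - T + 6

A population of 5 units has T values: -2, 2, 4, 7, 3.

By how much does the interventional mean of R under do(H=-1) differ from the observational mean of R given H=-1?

1.7

The intervention sets H=-1 in all 5 units regardless of T. Recomputing R per unit gives 5, 1, -1, -4, 0; average 0.2.
Observing H=-1 restricts to units where H's equation naturally yields -1: T ∈ {2, 7}. In that subpopulation R = 1, -4, mean -1.5.
Difference = 0.2 − (-1.5) = 1.7.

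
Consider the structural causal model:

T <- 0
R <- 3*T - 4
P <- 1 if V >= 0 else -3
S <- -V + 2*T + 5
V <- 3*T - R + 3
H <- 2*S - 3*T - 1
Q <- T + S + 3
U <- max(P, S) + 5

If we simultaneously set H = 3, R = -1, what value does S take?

1

The joint intervention fixes H = 3, R = -1, removing each variable's own equation.
V = 3*T - R + 3  [with T=0, R=-1]  = 4
S = -V + 2*T + 5  [with V=4, T=0]  = 1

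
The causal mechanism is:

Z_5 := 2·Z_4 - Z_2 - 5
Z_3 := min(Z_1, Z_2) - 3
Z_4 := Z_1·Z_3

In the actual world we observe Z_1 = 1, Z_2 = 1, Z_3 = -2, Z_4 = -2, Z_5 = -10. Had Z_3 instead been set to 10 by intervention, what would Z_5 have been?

do(Z_3=10) replaces the equation Z_3 := min(Z_1, Z_2) - 3 with the constant Z_3 = 10.
Z_4 = Z_1·Z_3  [with Z_1=1, Z_3=10]  = 10
Z_5 = 2·Z_4 - Z_2 - 5  [with Z_4=10, Z_2=1]  = 14

14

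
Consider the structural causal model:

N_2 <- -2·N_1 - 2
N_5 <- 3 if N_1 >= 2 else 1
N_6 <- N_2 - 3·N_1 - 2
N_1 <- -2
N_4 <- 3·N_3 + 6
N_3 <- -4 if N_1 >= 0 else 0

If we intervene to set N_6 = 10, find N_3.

0

do(N_6=10) replaces the equation N_6 <- N_2 - 3·N_1 - 2 with the constant N_6 = 10.
N_3 is not downstream of the intervention, so its value is determined by the original equations.
N_3 = -4 if N_1 >= 0 else 0  [with N_1=-2]  = 0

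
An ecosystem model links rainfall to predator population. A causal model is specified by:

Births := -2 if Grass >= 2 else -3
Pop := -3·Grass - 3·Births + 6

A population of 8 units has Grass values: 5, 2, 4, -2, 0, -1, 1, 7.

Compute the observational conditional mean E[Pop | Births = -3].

Observing Births=-3 restricts to units where Births's equation naturally yields -3: Grass ∈ {-2, 0, -1, 1}. In that subpopulation Pop = 21, 15, 18, 12, mean 16.5.

16.5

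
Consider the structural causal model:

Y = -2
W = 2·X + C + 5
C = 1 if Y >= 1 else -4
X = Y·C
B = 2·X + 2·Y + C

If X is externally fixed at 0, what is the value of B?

-8

The intervention breaks the incoming arrows to X: X = Y·C no longer applies, and X = 0.
C = 1 if Y >= 1 else -4  [with Y=-2]  = -4
B = 2·X + 2·Y + C  [with X=0, Y=-2, C=-4]  = -8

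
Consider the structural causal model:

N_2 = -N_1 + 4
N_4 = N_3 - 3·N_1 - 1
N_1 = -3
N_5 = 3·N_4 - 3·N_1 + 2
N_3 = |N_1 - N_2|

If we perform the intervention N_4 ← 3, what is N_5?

Intervening sets N_4 = 3 and removes its equation (N_4 = N_3 - 3·N_1 - 1).
N_5 = 3·N_4 - 3·N_1 + 2  [with N_4=3, N_1=-3]  = 20

20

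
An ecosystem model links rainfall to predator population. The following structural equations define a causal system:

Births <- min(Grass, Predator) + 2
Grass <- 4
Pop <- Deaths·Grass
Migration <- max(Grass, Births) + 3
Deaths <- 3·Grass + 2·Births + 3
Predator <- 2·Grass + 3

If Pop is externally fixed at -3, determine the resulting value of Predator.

do(Pop=-3) replaces the equation Pop <- Deaths·Grass with the constant Pop = -3.
Predator is not downstream of the intervention, so its value is determined by the original equations.
Predator = 2·Grass + 3  [with Grass=4]  = 11

11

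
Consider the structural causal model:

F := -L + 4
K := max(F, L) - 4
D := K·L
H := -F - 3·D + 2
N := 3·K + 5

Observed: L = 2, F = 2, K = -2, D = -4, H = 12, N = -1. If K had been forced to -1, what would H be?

6

do(K=-1) replaces the equation K := max(F, L) - 4 with the constant K = -1.
F = -L + 4  [with L=2]  = 2
D = K·L  [with K=-1, L=2]  = -2
H = -F - 3·D + 2  [with F=2, D=-2]  = 6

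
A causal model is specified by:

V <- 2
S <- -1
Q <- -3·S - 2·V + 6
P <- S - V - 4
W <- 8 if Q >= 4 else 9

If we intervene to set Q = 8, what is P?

-7

The intervention breaks the incoming arrows to Q: Q <- -3·S - 2·V + 6 no longer applies, and Q = 8.
P is not downstream of the intervention, so its value is determined by the original equations.
P = S - V - 4  [with S=-1, V=2]  = -7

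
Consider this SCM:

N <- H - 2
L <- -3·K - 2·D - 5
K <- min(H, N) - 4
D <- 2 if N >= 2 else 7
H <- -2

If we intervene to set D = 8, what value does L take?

do(D=8) replaces the equation D <- 2 if N >= 2 else 7 with the constant D = 8.
N = H - 2  [with H=-2]  = -4
K = min(H, N) - 4  [with H=-2, N=-4]  = -8
L = -3·K - 2·D - 5  [with K=-8, D=8]  = 3

3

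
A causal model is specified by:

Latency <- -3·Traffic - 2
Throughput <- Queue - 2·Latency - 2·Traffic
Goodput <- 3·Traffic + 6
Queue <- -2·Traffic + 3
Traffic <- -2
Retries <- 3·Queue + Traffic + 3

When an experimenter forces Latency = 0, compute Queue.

The intervention breaks the incoming arrows to Latency: Latency <- -3·Traffic - 2 no longer applies, and Latency = 0.
Since Queue is not a descendant of the intervened variable, it is unaffected.
Queue = -2·Traffic + 3  [with Traffic=-2]  = 7

7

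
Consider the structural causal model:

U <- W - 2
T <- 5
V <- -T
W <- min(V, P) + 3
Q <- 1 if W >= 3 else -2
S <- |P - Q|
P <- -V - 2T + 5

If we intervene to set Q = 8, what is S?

8

Under do(Q=8), the mechanism Q <- 1 if W >= 3 else -2 is discarded; Q is fixed at 8.
V = -T  [with T=5]  = -5
P = -V - 2T + 5  [with V=-5, T=5]  = 0
S = |P - Q|  [with P=0, Q=8]  = 8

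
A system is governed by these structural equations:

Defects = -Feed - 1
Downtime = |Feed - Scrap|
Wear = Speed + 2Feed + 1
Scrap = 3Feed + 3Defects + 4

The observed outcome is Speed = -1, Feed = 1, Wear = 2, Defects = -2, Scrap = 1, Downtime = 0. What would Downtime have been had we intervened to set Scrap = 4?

3

The intervention breaks the incoming arrows to Scrap: Scrap = 3Feed + 3Defects + 4 no longer applies, and Scrap = 4.
Downtime = |Feed - Scrap|  [with Feed=1, Scrap=4]  = 3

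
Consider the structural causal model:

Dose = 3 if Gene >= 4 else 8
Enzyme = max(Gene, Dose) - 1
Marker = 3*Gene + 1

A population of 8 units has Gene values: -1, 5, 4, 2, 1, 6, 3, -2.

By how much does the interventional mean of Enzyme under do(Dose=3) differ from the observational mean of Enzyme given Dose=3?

Every unit gets Dose=3 under the intervention. Enzyme values become 2, 4, 3, 2, 2, 5, 2, 2; E[Enzyme|do(Dose=3)] = 2.75.
E[Enzyme|Dose=3] averages over only the 3 units with Dose=3 (Gene = 5, 4, 6): Enzyme = 4, 3, 5, mean 4.
Difference = 2.75 − 4 = -1.25.

-1.25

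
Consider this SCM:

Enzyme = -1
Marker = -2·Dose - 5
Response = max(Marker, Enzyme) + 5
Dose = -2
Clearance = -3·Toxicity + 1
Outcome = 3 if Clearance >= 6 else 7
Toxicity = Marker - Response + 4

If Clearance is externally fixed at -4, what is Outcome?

Intervening sets Clearance = -4 and removes its equation (Clearance = -3·Toxicity + 1).
Outcome = 3 if Clearance >= 6 else 7  [with Clearance=-4]  = 7

7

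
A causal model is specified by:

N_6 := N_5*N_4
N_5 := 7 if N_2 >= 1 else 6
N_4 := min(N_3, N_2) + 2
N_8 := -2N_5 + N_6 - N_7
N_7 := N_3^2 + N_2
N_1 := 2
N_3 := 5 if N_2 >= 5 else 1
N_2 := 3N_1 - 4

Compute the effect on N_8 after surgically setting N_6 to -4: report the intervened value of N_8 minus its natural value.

-25

Intervening sets N_6 = -4 and removes its equation (N_6 := N_5*N_4).
N_2 = 3N_1 - 4  [with N_1=2]  = 2
N_3 = 5 if N_2 >= 5 else 1  [with N_2=2]  = 1
N_5 = 7 if N_2 >= 1 else 6  [with N_2=2]  = 7
N_7 = N_3^2 + N_2  [with N_3=1, N_2=2]  = 3
N_8 = -2N_5 + N_6 - N_7  [with N_5=7, N_6=-4, N_7=3]  = -21
Without intervention: N_2 = 3N_1 - 4  [with N_1=2]  = 2; N_3 = 5 if N_2 >= 5 else 1  [with N_2=2]  = 1; N_4 = min(N_3, N_2) + 2  [with N_3=1, N_2=2]  = 3; N_5 = 7 if N_2 >= 1 else 6  [with N_2=2]  = 7; N_6 = N_5*N_4  [with N_5=7, N_4=3]  = 21; N_7 = N_3^2 + N_2  [with N_3=1, N_2=2]  = 3; N_8 = -2N_5 + N_6 - N_7  [with N_5=7, N_6=21, N_7=3]  = 4.
Change = -21 − 4 = -25.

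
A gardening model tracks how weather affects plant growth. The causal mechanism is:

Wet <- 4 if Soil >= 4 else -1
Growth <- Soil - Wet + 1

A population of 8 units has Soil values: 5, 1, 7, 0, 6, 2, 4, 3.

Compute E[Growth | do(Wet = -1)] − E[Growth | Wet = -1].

2

The intervention sets Wet=-1 in all 8 units regardless of Soil. Recomputing Growth per unit gives 7, 3, 9, 2, 8, 4, 6, 5; average 5.5.
E[Growth|Wet=-1] averages over only the 4 units with Wet=-1 (Soil = 1, 0, 2, 3): Growth = 3, 2, 4, 5, mean 3.5.
Difference = 5.5 − 3.5 = 2.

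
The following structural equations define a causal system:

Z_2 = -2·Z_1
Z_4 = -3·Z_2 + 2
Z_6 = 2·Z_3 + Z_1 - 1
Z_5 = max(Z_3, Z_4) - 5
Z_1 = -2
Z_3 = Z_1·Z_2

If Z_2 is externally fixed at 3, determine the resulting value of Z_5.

-11

do(Z_2=3) replaces the equation Z_2 = -2·Z_1 with the constant Z_2 = 3.
Z_3 = Z_1·Z_2  [with Z_1=-2, Z_2=3]  = -6
Z_4 = -3·Z_2 + 2  [with Z_2=3]  = -7
Z_5 = max(Z_3, Z_4) - 5  [with Z_3=-6, Z_4=-7]  = -11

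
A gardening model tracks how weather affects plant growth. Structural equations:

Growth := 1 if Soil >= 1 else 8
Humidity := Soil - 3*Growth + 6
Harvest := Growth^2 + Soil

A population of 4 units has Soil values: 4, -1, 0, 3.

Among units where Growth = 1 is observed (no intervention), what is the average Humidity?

6.5

Observing Growth=1 restricts to units where Growth's equation naturally yields 1: Soil ∈ {4, 3}. In that subpopulation Humidity = 7, 6, mean 6.5.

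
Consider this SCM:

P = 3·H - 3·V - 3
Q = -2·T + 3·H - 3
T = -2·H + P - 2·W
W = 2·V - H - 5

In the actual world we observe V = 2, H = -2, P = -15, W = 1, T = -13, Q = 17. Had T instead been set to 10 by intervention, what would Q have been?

The intervention breaks the incoming arrows to T: T = -2·H + P - 2·W no longer applies, and T = 10.
Q = -2·T + 3·H - 3  [with T=10, H=-2]  = -29

-29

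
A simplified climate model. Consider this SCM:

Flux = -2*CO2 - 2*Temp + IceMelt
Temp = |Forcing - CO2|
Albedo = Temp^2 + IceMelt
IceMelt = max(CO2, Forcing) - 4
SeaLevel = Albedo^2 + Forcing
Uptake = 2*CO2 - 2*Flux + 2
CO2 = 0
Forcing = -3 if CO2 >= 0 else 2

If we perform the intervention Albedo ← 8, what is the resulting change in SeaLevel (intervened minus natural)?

The intervention breaks the incoming arrows to Albedo: Albedo = Temp^2 + IceMelt no longer applies, and Albedo = 8.
Forcing = -3 if CO2 >= 0 else 2  [with CO2=0]  = -3
SeaLevel = Albedo^2 + Forcing  [with Albedo=8, Forcing=-3]  = 61
Without intervention: Forcing = -3 if CO2 >= 0 else 2  [with CO2=0]  = -3; Temp = |Forcing - CO2|  [with Forcing=-3, CO2=0]  = 3; IceMelt = max(CO2, Forcing) - 4  [with CO2=0, Forcing=-3]  = -4; Albedo = Temp^2 + IceMelt  [with Temp=3, IceMelt=-4]  = 5; SeaLevel = Albedo^2 + Forcing  [with Albedo=5, Forcing=-3]  = 22.
Change = 61 − 22 = 39.

39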